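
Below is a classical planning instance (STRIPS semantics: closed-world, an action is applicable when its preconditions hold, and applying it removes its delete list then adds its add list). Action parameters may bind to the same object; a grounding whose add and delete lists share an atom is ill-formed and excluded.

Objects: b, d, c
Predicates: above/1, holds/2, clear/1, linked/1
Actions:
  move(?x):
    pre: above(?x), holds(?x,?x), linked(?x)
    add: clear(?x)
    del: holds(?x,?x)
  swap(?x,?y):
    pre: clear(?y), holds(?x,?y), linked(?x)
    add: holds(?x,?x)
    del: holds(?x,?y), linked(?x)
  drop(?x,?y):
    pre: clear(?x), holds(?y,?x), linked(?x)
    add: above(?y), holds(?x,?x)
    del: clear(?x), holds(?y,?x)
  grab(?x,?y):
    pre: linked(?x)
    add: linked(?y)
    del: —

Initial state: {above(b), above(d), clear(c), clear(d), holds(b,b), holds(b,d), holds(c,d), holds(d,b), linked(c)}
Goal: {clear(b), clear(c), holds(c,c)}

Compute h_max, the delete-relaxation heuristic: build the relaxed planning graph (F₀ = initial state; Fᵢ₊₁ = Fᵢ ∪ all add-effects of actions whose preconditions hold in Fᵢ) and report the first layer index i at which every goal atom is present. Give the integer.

F0 = init (9 atoms)
F1 = F0 ∪ {holds(c,c), linked(b), linked(d)}  (12 atoms)
F2 = F1 ∪ {above(c), clear(b), holds(d,d)}  (15 atoms)
goal ⊆ F2  ⇒  h_max = 2

2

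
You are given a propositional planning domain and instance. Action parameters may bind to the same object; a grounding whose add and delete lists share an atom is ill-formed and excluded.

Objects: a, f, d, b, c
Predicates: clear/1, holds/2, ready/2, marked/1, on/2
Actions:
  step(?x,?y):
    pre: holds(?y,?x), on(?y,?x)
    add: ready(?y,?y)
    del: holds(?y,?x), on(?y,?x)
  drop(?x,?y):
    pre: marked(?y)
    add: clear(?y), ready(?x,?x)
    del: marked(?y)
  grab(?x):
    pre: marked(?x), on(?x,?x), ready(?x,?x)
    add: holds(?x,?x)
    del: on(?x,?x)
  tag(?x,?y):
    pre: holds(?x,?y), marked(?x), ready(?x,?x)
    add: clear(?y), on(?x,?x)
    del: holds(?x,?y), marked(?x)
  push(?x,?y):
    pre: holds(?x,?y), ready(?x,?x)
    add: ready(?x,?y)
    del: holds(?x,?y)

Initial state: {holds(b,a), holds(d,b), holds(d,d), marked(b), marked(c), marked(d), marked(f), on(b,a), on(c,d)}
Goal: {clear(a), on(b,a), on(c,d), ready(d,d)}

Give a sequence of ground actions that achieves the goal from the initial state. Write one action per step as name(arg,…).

drop(d,f); drop(b,d); tag(b,a)

1. drop(d,f)  →  {clear(f), holds(b,a), holds(d,b), holds(d,d), marked(b), marked(c), marked(d), on(b,a), on(c,d), ready(d,d)}
2. drop(b,d)  →  {clear(d), clear(f), holds(b,a), holds(d,b), holds(d,d), marked(b), marked(c), on(b,a), on(c,d), ready(b,b), ready(d,d)}
3. tag(b,a)  →  {clear(a), clear(d), clear(f), holds(d,b), holds(d,d), marked(c), on(b,a), on(b,b), on(c,d), ready(b,b), ready(d,d)}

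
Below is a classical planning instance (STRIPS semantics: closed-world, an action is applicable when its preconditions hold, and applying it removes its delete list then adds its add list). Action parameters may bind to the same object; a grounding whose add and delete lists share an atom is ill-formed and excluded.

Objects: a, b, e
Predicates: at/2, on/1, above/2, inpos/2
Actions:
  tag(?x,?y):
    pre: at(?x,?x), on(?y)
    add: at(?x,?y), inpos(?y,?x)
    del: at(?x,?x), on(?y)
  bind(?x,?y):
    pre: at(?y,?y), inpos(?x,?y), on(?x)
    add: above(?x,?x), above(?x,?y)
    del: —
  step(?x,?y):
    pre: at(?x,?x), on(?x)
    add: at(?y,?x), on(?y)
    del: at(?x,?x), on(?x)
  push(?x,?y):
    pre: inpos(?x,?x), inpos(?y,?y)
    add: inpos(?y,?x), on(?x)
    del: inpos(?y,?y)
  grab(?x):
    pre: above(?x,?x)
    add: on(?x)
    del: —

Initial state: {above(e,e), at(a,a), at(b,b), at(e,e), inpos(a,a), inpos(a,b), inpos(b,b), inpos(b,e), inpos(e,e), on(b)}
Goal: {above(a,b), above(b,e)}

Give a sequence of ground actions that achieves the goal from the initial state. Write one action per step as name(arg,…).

bind(b,e); push(a,b); bind(a,b)

1. bind(b,e)  →  {above(b,b), above(b,e), above(e,e), at(a,a), at(b,b), at(e,e), inpos(a,a), inpos(a,b), inpos(b,b), inpos(b,e), inpos(e,e), on(b)}
2. push(a,b)  →  {above(b,b), above(b,e), above(e,e), at(a,a), at(b,b), at(e,e), inpos(a,a), inpos(a,b), inpos(b,a), inpos(b,e), inpos(e,e), on(a), on(b)}
3. bind(a,b)  →  {above(a,a), above(a,b), above(b,b), above(b,e), above(e,e), at(a,a), at(b,b), at(e,e), inpos(a,a), inpos(a,b), inpos(b,a), inpos(b,e), inpos(e,e), on(a), on(b)}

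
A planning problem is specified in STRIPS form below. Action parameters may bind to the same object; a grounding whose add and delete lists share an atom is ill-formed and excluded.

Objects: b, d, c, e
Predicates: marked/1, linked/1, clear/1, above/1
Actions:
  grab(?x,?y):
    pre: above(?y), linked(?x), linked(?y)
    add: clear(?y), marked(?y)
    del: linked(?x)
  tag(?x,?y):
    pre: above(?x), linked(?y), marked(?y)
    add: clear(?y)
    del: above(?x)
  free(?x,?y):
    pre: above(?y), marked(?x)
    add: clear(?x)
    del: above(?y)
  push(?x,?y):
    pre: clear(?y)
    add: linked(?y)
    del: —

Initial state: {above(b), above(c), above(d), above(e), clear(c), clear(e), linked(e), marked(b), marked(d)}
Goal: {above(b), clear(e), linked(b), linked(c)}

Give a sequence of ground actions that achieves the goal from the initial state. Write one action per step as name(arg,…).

1. free(b,d)  →  {above(b), above(c), above(e), clear(b), clear(c), clear(e), linked(e), marked(b), marked(d)}
2. push(b,b)  →  {above(b), above(c), above(e), clear(b), clear(c), clear(e), linked(b), linked(e), marked(b), marked(d)}
3. push(b,c)  →  {above(b), above(c), above(e), clear(b), clear(c), clear(e), linked(b), linked(c), linked(e), marked(b), marked(d)}

free(b,d); push(b,b); push(b,c)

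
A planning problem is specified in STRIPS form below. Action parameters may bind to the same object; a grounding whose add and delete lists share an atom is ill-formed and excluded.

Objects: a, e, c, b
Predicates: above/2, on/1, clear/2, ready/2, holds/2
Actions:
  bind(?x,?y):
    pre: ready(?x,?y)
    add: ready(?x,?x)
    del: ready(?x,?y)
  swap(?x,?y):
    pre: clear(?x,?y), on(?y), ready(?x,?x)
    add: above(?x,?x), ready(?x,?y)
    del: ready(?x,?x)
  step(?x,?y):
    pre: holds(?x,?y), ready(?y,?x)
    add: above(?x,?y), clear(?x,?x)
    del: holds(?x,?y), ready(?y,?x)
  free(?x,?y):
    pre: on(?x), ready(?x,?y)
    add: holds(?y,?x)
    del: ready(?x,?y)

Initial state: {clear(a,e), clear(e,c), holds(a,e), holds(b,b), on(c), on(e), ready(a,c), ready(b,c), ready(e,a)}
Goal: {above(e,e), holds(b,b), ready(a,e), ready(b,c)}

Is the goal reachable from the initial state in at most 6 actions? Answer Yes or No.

Yes

1. bind(a,c)  →  {clear(a,e), clear(e,c), holds(a,e), holds(b,b), on(c), on(e), ready(a,a), ready(b,c), ready(e,a)}
2. bind(e,a)  →  {clear(a,e), clear(e,c), holds(a,e), holds(b,b), on(c), on(e), ready(a,a), ready(b,c), ready(e,e)}
3. swap(a,e)  →  {above(a,a), clear(a,e), clear(e,c), holds(a,e), holds(b,b), on(c), on(e), ready(a,e), ready(b,c), ready(e,e)}
4. swap(e,c)  →  {above(a,a), above(e,e), clear(a,e), clear(e,c), holds(a,e), holds(b,b), on(c), on(e), ready(a,e), ready(b,c), ready(e,c)}
optimal plan length = 4; 4 ≤ 6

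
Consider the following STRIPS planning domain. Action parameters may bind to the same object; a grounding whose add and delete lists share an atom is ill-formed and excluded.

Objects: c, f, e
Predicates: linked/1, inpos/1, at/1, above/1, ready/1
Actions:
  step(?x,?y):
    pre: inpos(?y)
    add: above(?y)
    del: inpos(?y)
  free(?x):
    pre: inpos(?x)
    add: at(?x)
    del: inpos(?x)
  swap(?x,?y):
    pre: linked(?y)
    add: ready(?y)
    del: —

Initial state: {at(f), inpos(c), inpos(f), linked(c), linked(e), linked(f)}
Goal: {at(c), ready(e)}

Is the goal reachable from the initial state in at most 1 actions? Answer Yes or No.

No

1. free(c)  →  {at(c), at(f), inpos(f), linked(c), linked(e), linked(f)}
2. swap(c,e)  →  {at(c), at(f), inpos(f), linked(c), linked(e), linked(f), ready(e)}
optimal plan length = 2; 2 > 1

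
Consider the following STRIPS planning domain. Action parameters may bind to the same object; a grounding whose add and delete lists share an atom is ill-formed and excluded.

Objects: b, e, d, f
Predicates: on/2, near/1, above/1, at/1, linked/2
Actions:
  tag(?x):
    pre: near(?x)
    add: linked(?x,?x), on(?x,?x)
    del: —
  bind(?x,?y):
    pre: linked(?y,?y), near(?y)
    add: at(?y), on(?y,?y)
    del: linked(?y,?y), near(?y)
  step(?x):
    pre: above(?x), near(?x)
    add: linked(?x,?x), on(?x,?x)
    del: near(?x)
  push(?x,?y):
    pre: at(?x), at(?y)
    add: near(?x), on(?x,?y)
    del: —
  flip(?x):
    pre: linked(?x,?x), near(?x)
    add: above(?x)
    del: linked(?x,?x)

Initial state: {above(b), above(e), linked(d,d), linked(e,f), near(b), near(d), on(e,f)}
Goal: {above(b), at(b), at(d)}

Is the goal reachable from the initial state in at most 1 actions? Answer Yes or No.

1. tag(b)  →  {above(b), above(e), linked(b,b), linked(d,d), linked(e,f), near(b), near(d), on(b,b), on(e,f)}
2. bind(b,b)  →  {above(b), above(e), at(b), linked(d,d), linked(e,f), near(d), on(b,b), on(e,f)}
3. bind(b,d)  →  {above(b), above(e), at(b), at(d), linked(e,f), on(b,b), on(d,d), on(e,f)}
optimal plan length = 3; 3 > 1

No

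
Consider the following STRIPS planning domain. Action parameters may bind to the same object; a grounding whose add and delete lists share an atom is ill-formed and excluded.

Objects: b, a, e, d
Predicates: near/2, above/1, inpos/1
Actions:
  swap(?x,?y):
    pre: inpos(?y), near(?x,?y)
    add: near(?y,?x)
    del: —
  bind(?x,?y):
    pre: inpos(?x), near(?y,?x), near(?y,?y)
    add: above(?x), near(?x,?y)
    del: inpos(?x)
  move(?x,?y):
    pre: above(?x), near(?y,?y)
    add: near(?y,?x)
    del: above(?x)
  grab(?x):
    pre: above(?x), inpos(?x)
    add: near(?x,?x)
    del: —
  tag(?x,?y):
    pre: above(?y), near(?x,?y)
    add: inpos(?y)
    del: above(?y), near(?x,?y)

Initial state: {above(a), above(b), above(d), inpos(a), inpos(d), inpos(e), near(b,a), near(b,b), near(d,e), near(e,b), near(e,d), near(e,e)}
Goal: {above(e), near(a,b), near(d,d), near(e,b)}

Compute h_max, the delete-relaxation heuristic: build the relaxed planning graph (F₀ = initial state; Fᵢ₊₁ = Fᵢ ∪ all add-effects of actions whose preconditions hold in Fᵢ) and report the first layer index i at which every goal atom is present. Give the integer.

F0 = init (12 atoms)
F1 = F0 ∪ {above(e), inpos(b), near(a,a), near(a,b), near(b,d), near(d,d), near(e,a)}  (19 atoms)
goal ⊆ F1  ⇒  h_max = 1

1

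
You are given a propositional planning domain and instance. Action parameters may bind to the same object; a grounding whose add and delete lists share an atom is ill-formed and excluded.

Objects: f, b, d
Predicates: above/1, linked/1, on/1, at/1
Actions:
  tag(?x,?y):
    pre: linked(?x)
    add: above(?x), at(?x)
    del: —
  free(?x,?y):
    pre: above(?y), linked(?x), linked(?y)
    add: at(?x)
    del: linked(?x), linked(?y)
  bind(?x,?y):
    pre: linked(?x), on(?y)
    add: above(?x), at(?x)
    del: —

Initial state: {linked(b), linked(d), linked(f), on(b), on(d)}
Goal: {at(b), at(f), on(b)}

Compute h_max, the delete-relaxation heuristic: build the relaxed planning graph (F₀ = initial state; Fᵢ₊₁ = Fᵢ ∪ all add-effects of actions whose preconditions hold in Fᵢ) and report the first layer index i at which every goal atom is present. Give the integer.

1

F0 = init (5 atoms)
F1 = F0 ∪ {above(b), above(d), above(f), at(b), at(d), at(f)}  (11 atoms)
goal ⊆ F1  ⇒  h_max = 1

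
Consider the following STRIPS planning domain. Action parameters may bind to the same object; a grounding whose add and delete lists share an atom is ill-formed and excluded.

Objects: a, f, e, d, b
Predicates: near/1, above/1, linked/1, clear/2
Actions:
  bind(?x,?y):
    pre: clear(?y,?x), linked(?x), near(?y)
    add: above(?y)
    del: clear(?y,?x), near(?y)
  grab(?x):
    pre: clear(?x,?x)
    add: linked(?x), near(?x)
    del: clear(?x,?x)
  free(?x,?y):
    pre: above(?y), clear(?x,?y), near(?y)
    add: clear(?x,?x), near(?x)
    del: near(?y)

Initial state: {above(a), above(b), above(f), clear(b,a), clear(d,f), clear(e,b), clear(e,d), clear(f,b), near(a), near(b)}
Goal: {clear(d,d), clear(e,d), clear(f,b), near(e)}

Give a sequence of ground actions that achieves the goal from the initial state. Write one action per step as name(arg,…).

1. free(f,b)  →  {above(a), above(b), above(f), clear(b,a), clear(d,f), clear(e,b), clear(e,d), clear(f,b), clear(f,f), near(a), near(f)}
2. free(d,f)  →  {above(a), above(b), above(f), clear(b,a), clear(d,d), clear(d,f), clear(e,b), clear(e,d), clear(f,b), clear(f,f), near(a), near(d)}
3. free(b,a)  →  {above(a), above(b), above(f), clear(b,a), clear(b,b), clear(d,d), clear(d,f), clear(e,b), clear(e,d), clear(f,b), clear(f,f), near(b), near(d)}
4. free(e,b)  →  {above(a), above(b), above(f), clear(b,a), clear(b,b), clear(d,d), clear(d,f), clear(e,b), clear(e,d), clear(e,e), clear(f,b), clear(f,f), near(d), near(e)}

free(f,b); free(d,f); free(b,a); free(e,b)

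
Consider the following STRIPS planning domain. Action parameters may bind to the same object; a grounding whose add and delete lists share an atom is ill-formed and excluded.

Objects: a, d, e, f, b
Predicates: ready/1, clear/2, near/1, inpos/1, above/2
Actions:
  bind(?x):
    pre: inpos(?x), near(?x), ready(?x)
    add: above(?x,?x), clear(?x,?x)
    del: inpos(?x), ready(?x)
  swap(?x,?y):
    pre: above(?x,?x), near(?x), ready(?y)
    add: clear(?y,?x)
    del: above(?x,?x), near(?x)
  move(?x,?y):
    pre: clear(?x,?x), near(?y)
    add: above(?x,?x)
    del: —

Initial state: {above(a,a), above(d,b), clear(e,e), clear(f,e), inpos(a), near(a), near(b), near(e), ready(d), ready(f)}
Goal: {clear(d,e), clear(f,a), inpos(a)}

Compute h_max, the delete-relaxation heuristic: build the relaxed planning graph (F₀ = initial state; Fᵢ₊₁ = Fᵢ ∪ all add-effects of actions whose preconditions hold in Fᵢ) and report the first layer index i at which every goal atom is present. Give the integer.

2

F0 = init (10 atoms)
F1 = F0 ∪ {above(e,e), clear(d,a), clear(f,a)}  (13 atoms)
F2 = F1 ∪ {clear(d,e)}  (14 atoms)
goal ⊆ F2  ⇒  h_max = 2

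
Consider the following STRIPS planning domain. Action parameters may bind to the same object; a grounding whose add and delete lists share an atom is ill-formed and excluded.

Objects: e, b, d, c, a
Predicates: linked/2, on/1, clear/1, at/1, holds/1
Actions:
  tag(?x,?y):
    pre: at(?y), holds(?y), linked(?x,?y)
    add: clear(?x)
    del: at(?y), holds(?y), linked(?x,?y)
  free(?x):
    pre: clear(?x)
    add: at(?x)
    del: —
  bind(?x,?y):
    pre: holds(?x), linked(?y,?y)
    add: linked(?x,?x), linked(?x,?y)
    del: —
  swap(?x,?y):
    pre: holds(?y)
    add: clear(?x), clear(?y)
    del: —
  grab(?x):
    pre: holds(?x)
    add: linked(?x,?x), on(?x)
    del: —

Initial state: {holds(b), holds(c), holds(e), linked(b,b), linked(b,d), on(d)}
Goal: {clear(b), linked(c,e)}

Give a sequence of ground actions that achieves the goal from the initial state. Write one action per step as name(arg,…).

1. bind(e,b)  →  {holds(b), holds(c), holds(e), linked(b,b), linked(b,d), linked(e,b), linked(e,e), on(d)}
2. bind(c,e)  →  {holds(b), holds(c), holds(e), linked(b,b), linked(b,d), linked(c,c), linked(c,e), linked(e,b), linked(e,e), on(d)}
3. swap(e,b)  →  {clear(b), clear(e), holds(b), holds(c), holds(e), linked(b,b), linked(b,d), linked(c,c), linked(c,e), linked(e,b), linked(e,e), on(d)}

bind(e,b); bind(c,e); swap(e,b)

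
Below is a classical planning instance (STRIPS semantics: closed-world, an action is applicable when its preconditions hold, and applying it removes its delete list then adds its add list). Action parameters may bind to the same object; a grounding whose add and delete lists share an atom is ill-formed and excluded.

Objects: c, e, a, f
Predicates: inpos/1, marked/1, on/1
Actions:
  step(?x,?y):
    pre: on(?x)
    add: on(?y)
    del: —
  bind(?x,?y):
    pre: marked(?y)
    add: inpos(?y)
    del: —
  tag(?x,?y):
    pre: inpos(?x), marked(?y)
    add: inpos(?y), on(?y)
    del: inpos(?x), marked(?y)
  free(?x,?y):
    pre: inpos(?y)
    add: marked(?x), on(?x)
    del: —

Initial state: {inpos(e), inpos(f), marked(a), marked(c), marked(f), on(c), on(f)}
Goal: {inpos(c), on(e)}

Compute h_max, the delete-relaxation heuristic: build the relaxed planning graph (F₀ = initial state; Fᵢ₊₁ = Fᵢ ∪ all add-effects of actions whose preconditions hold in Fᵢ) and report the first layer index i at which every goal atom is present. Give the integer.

F0 = init (7 atoms)
F1 = F0 ∪ {inpos(a), inpos(c), marked(e), on(a), on(e)}  (12 atoms)
goal ⊆ F1  ⇒  h_max = 1

1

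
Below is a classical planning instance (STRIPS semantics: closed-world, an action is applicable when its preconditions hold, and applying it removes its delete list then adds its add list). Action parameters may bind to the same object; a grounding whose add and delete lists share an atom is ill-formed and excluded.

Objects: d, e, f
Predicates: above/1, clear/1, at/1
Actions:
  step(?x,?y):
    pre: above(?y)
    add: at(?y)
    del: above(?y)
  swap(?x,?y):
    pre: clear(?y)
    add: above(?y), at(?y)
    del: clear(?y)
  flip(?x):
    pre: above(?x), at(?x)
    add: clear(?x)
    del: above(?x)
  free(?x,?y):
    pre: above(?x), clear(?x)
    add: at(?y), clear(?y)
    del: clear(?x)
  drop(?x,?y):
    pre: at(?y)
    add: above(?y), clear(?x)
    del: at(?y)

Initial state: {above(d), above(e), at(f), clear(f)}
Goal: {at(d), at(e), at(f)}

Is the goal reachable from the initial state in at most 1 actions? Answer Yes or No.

No

1. step(d,d)  →  {above(e), at(d), at(f), clear(f)}
2. step(d,e)  →  {at(d), at(e), at(f), clear(f)}
optimal plan length = 2; 2 > 1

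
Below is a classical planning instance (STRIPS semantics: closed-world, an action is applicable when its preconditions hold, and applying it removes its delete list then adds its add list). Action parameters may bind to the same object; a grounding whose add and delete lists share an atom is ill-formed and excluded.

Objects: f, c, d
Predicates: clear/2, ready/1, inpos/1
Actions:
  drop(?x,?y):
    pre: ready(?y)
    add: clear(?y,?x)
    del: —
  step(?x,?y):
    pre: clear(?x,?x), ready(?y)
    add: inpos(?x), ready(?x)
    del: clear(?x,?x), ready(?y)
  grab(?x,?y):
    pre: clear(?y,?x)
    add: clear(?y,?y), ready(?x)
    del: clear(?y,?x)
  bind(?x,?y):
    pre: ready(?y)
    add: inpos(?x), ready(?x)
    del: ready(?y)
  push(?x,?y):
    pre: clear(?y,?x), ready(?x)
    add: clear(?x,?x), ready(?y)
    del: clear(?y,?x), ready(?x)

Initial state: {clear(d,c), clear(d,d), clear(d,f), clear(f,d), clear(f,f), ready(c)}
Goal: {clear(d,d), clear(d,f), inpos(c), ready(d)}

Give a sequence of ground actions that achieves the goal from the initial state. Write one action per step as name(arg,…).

step(f,c); grab(d,f); bind(c,f)

1. step(f,c)  →  {clear(d,c), clear(d,d), clear(d,f), clear(f,d), inpos(f), ready(f)}
2. grab(d,f)  →  {clear(d,c), clear(d,d), clear(d,f), clear(f,f), inpos(f), ready(d), ready(f)}
3. bind(c,f)  →  {clear(d,c), clear(d,d), clear(d,f), clear(f,f), inpos(c), inpos(f), ready(c), ready(d)}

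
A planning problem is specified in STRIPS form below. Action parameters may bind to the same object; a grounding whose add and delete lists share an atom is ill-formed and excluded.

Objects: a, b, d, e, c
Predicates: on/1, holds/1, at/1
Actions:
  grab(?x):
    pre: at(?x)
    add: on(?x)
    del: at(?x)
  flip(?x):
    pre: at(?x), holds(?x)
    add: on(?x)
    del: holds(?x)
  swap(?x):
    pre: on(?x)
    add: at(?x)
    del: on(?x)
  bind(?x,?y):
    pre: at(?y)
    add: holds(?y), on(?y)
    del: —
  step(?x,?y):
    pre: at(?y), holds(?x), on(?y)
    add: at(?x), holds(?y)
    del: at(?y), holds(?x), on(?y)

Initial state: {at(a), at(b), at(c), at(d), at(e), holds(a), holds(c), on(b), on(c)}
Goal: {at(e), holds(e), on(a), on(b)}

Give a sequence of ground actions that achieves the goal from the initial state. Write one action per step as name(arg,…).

1. grab(a)  →  {at(b), at(c), at(d), at(e), holds(a), holds(c), on(a), on(b), on(c)}
2. bind(a,e)  →  {at(b), at(c), at(d), at(e), holds(a), holds(c), holds(e), on(a), on(b), on(c), on(e)}

grab(a); bind(a,e)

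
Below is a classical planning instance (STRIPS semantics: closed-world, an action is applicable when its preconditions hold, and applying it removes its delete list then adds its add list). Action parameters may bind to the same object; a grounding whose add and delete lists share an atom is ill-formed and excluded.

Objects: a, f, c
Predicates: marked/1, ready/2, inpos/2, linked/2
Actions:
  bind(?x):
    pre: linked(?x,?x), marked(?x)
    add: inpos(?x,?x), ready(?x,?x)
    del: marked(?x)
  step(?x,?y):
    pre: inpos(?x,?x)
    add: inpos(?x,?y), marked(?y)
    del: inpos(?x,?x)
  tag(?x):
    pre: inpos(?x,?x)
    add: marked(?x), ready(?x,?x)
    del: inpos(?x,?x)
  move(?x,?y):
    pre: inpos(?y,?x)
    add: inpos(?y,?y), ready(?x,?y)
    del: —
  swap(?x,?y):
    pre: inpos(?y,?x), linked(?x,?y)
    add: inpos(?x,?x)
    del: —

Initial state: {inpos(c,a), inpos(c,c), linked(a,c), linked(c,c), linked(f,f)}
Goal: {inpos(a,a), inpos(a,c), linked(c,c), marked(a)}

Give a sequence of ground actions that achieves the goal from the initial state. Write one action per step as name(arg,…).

1. step(c,a)  →  {inpos(c,a), linked(a,c), linked(c,c), linked(f,f), marked(a)}
2. swap(a,c)  →  {inpos(a,a), inpos(c,a), linked(a,c), linked(c,c), linked(f,f), marked(a)}
3. step(a,c)  →  {inpos(a,c), inpos(c,a), linked(a,c), linked(c,c), linked(f,f), marked(a), marked(c)}
4. move(c,a)  →  {inpos(a,a), inpos(a,c), inpos(c,a), linked(a,c), linked(c,c), linked(f,f), marked(a), marked(c), ready(c,a)}

step(c,a); swap(a,c); step(a,c); move(c,a)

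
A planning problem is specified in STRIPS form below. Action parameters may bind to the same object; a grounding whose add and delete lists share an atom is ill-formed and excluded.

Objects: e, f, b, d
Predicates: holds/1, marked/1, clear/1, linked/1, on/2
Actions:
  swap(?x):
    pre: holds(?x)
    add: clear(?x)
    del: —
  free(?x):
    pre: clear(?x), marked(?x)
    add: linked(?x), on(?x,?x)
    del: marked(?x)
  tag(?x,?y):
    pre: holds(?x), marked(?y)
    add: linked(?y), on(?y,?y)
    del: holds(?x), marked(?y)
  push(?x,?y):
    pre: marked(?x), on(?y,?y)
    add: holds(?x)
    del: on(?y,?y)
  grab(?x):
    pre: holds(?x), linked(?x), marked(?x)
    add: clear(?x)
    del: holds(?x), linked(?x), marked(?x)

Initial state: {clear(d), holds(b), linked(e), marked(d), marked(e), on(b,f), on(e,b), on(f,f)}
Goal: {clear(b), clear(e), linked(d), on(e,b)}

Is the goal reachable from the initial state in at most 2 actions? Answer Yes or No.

No

1. swap(b)  →  {clear(b), clear(d), holds(b), linked(e), marked(d), marked(e), on(b,f), on(e,b), on(f,f)}
2. free(d)  →  {clear(b), clear(d), holds(b), linked(d), linked(e), marked(e), on(b,f), on(d,d), on(e,b), on(f,f)}
3. push(e,f)  →  {clear(b), clear(d), holds(b), holds(e), linked(d), linked(e), marked(e), on(b,f), on(d,d), on(e,b)}
4. swap(e)  →  {clear(b), clear(d), clear(e), holds(b), holds(e), linked(d), linked(e), marked(e), on(b,f), on(d,d), on(e,b)}
optimal plan length = 4; 4 > 2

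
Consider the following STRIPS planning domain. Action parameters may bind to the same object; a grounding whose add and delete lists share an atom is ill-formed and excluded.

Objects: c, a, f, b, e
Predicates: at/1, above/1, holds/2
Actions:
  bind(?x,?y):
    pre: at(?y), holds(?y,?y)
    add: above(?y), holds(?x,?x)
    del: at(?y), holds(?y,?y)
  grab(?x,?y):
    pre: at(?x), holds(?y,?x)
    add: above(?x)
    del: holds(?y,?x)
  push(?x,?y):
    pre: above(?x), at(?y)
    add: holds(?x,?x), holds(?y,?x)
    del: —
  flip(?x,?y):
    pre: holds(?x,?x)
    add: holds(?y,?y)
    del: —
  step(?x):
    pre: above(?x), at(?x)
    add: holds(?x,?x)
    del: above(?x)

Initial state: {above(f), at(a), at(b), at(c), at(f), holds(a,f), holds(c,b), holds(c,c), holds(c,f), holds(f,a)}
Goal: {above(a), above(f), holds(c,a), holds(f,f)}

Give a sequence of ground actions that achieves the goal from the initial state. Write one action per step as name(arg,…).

1. grab(a,f)  →  {above(a), above(f), at(a), at(b), at(c), at(f), holds(a,f), holds(c,b), holds(c,c), holds(c,f)}
2. push(a,c)  →  {above(a), above(f), at(a), at(b), at(c), at(f), holds(a,a), holds(a,f), holds(c,a), holds(c,b), holds(c,c), holds(c,f)}
3. bind(f,c)  →  {above(a), above(c), above(f), at(a), at(b), at(f), holds(a,a), holds(a,f), holds(c,a), holds(c,b), holds(c,f), holds(f,f)}

grab(a,f); push(a,c); bind(f,c)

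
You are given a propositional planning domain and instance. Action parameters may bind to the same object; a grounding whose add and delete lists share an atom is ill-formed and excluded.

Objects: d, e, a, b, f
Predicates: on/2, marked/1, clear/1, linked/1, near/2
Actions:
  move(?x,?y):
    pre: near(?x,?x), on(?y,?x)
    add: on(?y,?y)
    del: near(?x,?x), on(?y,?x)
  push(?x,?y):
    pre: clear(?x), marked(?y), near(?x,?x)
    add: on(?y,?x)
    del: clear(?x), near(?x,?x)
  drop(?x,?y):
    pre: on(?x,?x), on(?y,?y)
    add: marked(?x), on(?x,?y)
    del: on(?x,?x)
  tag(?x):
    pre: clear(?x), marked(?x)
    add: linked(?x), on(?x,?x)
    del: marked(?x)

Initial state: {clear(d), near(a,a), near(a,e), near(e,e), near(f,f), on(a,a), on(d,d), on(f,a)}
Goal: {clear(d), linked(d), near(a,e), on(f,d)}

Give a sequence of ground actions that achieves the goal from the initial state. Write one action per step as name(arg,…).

move(a,f); drop(d,a); tag(d); drop(f,d)

1. move(a,f)  →  {clear(d), near(a,e), near(e,e), near(f,f), on(a,a), on(d,d), on(f,f)}
2. drop(d,a)  →  {clear(d), marked(d), near(a,e), near(e,e), near(f,f), on(a,a), on(d,a), on(f,f)}
3. tag(d)  →  {clear(d), linked(d), near(a,e), near(e,e), near(f,f), on(a,a), on(d,a), on(d,d), on(f,f)}
4. drop(f,d)  →  {clear(d), linked(d), marked(f), near(a,e), near(e,e), near(f,f), on(a,a), on(d,a), on(d,d), on(f,d)}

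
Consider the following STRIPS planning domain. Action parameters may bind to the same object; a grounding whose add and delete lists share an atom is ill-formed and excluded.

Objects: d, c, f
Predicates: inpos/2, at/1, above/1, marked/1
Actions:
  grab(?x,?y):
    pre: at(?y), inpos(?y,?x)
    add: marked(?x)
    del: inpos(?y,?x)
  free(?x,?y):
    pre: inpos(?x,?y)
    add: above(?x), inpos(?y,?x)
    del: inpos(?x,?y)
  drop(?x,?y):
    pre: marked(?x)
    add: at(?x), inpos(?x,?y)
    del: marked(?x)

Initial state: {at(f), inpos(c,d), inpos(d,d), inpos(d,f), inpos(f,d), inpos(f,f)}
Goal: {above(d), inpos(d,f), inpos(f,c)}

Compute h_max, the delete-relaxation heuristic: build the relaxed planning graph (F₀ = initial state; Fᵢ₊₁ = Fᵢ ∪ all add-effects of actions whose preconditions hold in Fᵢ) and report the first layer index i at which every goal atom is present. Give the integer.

2

F0 = init (6 atoms)
F1 = F0 ∪ {above(c), above(d), above(f), inpos(d,c), marked(d), marked(f)}  (12 atoms)
F2 = F1 ∪ {at(d), inpos(f,c)}  (14 atoms)
goal ⊆ F2  ⇒  h_max = 2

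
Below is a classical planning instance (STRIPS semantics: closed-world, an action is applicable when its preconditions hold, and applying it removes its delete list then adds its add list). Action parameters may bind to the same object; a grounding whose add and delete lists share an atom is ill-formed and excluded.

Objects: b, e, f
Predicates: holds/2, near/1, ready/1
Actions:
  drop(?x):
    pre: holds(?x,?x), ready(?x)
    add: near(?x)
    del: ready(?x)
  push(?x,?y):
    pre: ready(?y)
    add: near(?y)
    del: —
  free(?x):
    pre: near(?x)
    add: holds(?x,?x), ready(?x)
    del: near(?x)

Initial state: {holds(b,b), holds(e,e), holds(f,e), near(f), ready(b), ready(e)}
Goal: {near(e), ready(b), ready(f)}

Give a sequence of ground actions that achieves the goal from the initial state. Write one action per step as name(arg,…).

drop(e); free(f)

1. drop(e)  →  {holds(b,b), holds(e,e), holds(f,e), near(e), near(f), ready(b)}
2. free(f)  →  {holds(b,b), holds(e,e), holds(f,e), holds(f,f), near(e), ready(b), ready(f)}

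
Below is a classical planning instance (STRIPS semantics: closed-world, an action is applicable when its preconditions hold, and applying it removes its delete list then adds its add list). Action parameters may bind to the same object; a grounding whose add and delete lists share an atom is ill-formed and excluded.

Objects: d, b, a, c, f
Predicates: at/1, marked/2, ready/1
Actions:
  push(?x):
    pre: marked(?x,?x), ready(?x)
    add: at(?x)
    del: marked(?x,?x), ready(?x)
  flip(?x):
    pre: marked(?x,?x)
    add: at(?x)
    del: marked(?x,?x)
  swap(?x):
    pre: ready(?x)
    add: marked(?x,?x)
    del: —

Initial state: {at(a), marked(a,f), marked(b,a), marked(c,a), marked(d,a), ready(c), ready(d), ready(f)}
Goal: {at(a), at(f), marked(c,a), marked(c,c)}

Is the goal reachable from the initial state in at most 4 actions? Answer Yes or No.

Yes

1. swap(c)  →  {at(a), marked(a,f), marked(b,a), marked(c,a), marked(c,c), marked(d,a), ready(c), ready(d), ready(f)}
2. swap(f)  →  {at(a), marked(a,f), marked(b,a), marked(c,a), marked(c,c), marked(d,a), marked(f,f), ready(c), ready(d), ready(f)}
3. push(f)  →  {at(a), at(f), marked(a,f), marked(b,a), marked(c,a), marked(c,c), marked(d,a), ready(c), ready(d)}
optimal plan length = 3; 3 ≤ 4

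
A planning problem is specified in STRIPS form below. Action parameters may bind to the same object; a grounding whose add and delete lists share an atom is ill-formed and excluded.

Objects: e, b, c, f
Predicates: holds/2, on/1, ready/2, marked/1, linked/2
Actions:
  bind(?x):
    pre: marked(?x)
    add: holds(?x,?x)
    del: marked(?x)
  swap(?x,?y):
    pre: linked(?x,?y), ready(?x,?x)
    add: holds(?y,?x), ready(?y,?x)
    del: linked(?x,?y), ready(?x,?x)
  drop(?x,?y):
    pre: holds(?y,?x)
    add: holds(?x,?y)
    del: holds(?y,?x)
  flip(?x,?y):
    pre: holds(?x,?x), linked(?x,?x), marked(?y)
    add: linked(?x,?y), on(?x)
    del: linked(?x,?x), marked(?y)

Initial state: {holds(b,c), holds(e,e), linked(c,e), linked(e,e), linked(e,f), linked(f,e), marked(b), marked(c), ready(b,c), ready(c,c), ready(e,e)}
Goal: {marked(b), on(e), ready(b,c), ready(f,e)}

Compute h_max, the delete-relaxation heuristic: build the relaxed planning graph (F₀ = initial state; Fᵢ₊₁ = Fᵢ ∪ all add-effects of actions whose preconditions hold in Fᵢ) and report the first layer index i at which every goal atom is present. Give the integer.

F0 = init (11 atoms)
F1 = F0 ∪ {holds(b,b), holds(c,b), holds(c,c), holds(e,c), holds(f,e), linked(e,b), linked(e,c), on(e), ready(e,c), ready(f,e)}  (21 atoms)
goal ⊆ F1  ⇒  h_max = 1

1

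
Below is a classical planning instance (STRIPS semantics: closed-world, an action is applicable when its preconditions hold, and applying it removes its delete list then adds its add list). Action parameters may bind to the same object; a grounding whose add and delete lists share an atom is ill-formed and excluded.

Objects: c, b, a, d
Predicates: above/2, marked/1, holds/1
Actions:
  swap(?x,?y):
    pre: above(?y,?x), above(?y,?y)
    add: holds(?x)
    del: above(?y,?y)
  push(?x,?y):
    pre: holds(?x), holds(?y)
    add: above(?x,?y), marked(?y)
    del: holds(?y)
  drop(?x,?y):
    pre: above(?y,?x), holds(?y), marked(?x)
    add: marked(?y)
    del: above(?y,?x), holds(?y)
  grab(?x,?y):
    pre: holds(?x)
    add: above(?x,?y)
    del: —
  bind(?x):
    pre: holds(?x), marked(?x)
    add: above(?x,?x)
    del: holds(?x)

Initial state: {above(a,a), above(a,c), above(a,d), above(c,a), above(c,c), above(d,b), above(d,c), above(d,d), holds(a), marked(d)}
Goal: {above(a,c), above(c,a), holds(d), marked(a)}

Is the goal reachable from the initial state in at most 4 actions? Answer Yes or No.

Yes

1. swap(d,a)  →  {above(a,c), above(a,d), above(c,a), above(c,c), above(d,b), above(d,c), above(d,d), holds(a), holds(d), marked(d)}
2. push(a,a)  →  {above(a,a), above(a,c), above(a,d), above(c,a), above(c,c), above(d,b), above(d,c), above(d,d), holds(d), marked(a), marked(d)}
optimal plan length = 2; 2 ≤ 4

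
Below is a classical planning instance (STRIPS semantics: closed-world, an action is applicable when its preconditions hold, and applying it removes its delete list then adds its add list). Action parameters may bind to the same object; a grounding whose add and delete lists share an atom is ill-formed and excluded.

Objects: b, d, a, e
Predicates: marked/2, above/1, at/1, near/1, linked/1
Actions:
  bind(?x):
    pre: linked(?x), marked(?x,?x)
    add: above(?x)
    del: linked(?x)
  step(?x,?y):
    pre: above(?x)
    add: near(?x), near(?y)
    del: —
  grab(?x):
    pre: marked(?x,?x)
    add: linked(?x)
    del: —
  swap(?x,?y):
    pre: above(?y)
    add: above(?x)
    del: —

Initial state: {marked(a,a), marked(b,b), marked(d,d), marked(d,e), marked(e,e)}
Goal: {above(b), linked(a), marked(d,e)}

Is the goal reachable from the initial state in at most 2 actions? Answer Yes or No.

No

1. grab(b)  →  {linked(b), marked(a,a), marked(b,b), marked(d,d), marked(d,e), marked(e,e)}
2. bind(b)  →  {above(b), marked(a,a), marked(b,b), marked(d,d), marked(d,e), marked(e,e)}
3. grab(a)  →  {above(b), linked(a), marked(a,a), marked(b,b), marked(d,d), marked(d,e), marked(e,e)}
optimal plan length = 3; 3 > 2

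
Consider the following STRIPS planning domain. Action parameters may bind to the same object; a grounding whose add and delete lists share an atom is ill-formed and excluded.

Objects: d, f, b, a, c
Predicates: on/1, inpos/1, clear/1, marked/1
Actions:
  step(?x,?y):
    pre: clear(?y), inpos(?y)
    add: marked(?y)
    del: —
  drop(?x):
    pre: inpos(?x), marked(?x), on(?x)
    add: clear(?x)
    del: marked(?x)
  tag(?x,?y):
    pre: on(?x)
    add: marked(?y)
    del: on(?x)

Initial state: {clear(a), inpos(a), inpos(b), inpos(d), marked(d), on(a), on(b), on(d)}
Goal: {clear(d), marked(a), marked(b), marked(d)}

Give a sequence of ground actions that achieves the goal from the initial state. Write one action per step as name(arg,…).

1. step(d,a)  →  {clear(a), inpos(a), inpos(b), inpos(d), marked(a), marked(d), on(a), on(b), on(d)}
2. drop(d)  →  {clear(a), clear(d), inpos(a), inpos(b), inpos(d), marked(a), on(a), on(b), on(d)}
3. step(d,d)  →  {clear(a), clear(d), inpos(a), inpos(b), inpos(d), marked(a), marked(d), on(a), on(b), on(d)}
4. tag(d,b)  →  {clear(a), clear(d), inpos(a), inpos(b), inpos(d), marked(a), marked(b), marked(d), on(a), on(b)}

step(d,a); drop(d); step(d,d); tag(d,b)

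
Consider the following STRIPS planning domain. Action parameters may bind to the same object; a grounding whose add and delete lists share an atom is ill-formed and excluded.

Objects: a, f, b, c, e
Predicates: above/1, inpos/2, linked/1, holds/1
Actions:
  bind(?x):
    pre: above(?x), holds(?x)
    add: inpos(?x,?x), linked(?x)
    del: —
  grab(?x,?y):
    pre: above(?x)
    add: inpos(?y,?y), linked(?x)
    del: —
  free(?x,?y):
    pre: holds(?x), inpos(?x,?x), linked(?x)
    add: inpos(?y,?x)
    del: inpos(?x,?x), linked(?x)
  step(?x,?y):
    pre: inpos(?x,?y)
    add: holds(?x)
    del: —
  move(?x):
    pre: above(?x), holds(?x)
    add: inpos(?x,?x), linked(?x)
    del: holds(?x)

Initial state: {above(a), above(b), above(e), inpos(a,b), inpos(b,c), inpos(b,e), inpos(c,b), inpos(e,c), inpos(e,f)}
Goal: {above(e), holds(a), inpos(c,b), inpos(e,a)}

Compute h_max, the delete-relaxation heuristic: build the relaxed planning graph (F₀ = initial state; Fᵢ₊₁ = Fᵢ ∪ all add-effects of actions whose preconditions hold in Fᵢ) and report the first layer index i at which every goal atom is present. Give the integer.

F0 = init (9 atoms)
F1 = F0 ∪ {holds(a), holds(b), holds(c), holds(e), inpos(a,a), inpos(b,b), inpos(c,c), inpos(e,e), inpos(f,f), linked(a), linked(b), linked(e)}  (21 atoms)
F2 = F1 ∪ {holds(f), inpos(a,e), inpos(b,a), inpos(c,a), inpos(c,e), inpos(e,a), inpos(e,b), inpos(f,a), inpos(f,b), inpos(f,e)}  (31 atoms)
goal ⊆ F2  ⇒  h_max = 2

2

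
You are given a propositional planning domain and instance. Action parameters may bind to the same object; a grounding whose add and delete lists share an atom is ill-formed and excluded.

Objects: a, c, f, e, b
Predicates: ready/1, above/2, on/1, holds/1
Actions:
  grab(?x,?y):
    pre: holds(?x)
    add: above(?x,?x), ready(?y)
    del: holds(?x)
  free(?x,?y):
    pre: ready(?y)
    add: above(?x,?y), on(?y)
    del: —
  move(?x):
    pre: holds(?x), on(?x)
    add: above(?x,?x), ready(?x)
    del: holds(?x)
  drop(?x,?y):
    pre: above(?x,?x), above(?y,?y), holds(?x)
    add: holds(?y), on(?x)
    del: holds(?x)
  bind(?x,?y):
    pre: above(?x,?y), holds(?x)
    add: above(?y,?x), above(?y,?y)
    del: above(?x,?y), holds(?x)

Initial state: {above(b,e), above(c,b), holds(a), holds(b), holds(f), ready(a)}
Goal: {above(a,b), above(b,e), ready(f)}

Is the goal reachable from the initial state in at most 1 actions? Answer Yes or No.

1. grab(a,f)  →  {above(a,a), above(b,e), above(c,b), holds(b), holds(f), ready(a), ready(f)}
2. grab(f,b)  →  {above(a,a), above(b,e), above(c,b), above(f,f), holds(b), ready(a), ready(b), ready(f)}
3. free(a,b)  →  {above(a,a), above(a,b), above(b,e), above(c,b), above(f,f), holds(b), on(b), ready(a), ready(b), ready(f)}
optimal plan length = 3; 3 > 1

No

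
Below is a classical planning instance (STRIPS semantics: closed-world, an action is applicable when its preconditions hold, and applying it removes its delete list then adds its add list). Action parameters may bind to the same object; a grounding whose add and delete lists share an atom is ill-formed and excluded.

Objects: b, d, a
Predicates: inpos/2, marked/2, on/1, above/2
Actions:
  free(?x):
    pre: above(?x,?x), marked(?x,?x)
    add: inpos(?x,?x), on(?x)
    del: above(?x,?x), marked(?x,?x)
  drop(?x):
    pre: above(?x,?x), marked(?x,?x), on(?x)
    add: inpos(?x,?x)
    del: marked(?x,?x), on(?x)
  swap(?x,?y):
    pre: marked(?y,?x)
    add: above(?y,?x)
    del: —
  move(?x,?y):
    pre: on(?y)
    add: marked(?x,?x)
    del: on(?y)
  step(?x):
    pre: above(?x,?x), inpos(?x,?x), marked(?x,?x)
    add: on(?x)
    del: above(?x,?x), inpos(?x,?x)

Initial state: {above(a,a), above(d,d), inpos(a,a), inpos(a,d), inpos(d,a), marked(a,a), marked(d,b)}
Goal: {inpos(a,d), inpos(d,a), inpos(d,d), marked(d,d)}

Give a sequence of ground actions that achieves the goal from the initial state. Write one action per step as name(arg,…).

free(a); move(d,a); free(d); move(d,d)

1. free(a)  →  {above(d,d), inpos(a,a), inpos(a,d), inpos(d,a), marked(d,b), on(a)}
2. move(d,a)  →  {above(d,d), inpos(a,a), inpos(a,d), inpos(d,a), marked(d,b), marked(d,d)}
3. free(d)  →  {inpos(a,a), inpos(a,d), inpos(d,a), inpos(d,d), marked(d,b), on(d)}
4. move(d,d)  →  {inpos(a,a), inpos(a,d), inpos(d,a), inpos(d,d), marked(d,b), marked(d,d)}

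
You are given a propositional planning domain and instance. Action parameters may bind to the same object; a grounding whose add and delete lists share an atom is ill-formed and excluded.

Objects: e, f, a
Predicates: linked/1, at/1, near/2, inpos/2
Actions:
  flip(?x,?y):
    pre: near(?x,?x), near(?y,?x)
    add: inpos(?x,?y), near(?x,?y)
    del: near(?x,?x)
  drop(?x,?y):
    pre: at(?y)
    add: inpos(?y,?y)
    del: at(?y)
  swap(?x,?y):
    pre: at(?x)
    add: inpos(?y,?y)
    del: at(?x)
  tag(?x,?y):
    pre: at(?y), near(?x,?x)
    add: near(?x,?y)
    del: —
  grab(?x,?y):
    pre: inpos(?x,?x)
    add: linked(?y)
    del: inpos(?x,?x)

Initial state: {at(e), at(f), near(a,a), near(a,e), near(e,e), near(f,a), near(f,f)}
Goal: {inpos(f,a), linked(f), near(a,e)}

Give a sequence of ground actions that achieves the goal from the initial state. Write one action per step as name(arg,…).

flip(a,f); flip(f,a); drop(e,e); grab(e,f)

1. flip(a,f)  →  {at(e), at(f), inpos(a,f), near(a,e), near(a,f), near(e,e), near(f,a), near(f,f)}
2. flip(f,a)  →  {at(e), at(f), inpos(a,f), inpos(f,a), near(a,e), near(a,f), near(e,e), near(f,a)}
3. drop(e,e)  →  {at(f), inpos(a,f), inpos(e,e), inpos(f,a), near(a,e), near(a,f), near(e,e), near(f,a)}
4. grab(e,f)  →  {at(f), inpos(a,f), inpos(f,a), linked(f), near(a,e), near(a,f), near(e,e), near(f,a)}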